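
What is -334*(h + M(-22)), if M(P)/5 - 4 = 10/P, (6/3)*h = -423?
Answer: 711921/11 ≈ 64720.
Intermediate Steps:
h = -423/2 (h = (1/2)*(-423) = -423/2 ≈ -211.50)
M(P) = 20 + 50/P (M(P) = 20 + 5*(10/P) = 20 + 50/P)
-334*(h + M(-22)) = -334*(-423/2 + (20 + 50/(-22))) = -334*(-423/2 + (20 + 50*(-1/22))) = -334*(-423/2 + (20 - 25/11)) = -334*(-423/2 + 195/11) = -334*(-4263/22) = 711921/11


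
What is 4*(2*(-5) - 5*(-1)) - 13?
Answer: -33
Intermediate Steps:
4*(2*(-5) - 5*(-1)) - 13 = 4*(-10 + 5) - 13 = 4*(-5) - 13 = -20 - 13 = -33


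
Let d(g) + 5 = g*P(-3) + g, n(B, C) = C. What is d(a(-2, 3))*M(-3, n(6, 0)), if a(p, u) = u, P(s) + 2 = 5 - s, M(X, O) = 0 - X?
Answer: 48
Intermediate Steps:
M(X, O) = -X
P(s) = 3 - s (P(s) = -2 + (5 - s) = 3 - s)
d(g) = -5 + 7*g (d(g) = -5 + (g*(3 - 1*(-3)) + g) = -5 + (g*(3 + 3) + g) = -5 + (g*6 + g) = -5 + (6*g + g) = -5 + 7*g)
d(a(-2, 3))*M(-3, n(6, 0)) = (-5 + 7*3)*(-1*(-3)) = (-5 + 21)*3 = 16*3 = 48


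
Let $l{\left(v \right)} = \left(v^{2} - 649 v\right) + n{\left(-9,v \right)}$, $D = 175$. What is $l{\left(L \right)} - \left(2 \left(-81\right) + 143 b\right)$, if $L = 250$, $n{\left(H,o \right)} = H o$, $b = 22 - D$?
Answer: $-79959$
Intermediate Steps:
$b = -153$ ($b = 22 - 175 = -153$)
$l{\left(v \right)} = v^{2} - 658 v$ ($l{\left(v \right)} = \left(v^{2} - 649 v\right) - 9 v = v^{2} - 658 v$)
$l{\left(L \right)} - \left(2 \left(-81\right) + 143 b\right) = 250 \left(-658 + 250\right) - \left(2 \left(-81\right) + 143 \left(-153\right)\right) = 250 \left(-408\right) - \left(-162 - 21879\right) = -102000 - -22041 = -102000 + 22041 = -79959$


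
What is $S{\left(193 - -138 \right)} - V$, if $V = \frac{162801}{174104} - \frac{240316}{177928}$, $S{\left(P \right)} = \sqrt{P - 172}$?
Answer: $\frac{1609140067}{3872247064} + \sqrt{159} \approx 13.025$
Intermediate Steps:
$S{\left(P \right)} = \sqrt{-172 + P}$
$V = - \frac{1609140067}{3872247064}$ ($V = 162801 \cdot \frac{1}{174104} - \frac{60079}{44482} = \frac{162801}{174104} - \frac{60079}{44482} = - \frac{1609140067}{3872247064} \approx -0.41556$)
$S{\left(193 - -138 \right)} - V = \sqrt{-172 + \left(193 - -138\right)} - - \frac{1609140067}{3872247064} = \sqrt{-172 + \left(193 + 138\right)} + \frac{1609140067}{3872247064} = \sqrt{-172 + 331} + \frac{1609140067}{3872247064} = \sqrt{159} + \frac{1609140067}{3872247064} = \frac{1609140067}{3872247064} + \sqrt{159}$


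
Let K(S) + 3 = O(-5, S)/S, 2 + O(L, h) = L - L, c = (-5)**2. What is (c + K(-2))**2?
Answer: 529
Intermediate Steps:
c = 25
O(L, h) = -2 (O(L, h) = -2 + (L - L) = -2 + 0 = -2)
K(S) = -3 - 2/S
(c + K(-2))**2 = (25 + (-3 - 2/(-2)))**2 = (25 + (-3 - 2*(-1/2)))**2 = (25 + (-3 + 1))**2 = (25 - 2)**2 = 23**2 = 529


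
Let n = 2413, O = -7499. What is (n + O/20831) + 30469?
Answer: 684957443/20831 ≈ 32882.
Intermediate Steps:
(n + O/20831) + 30469 = (2413 - 7499/20831) + 30469 = 50257704/20831 + 30469 = 684957443/20831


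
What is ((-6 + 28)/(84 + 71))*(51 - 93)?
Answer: -924/155 ≈ -5.9613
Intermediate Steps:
((-6 + 28)/(84 + 71))*(51 - 93) = (22/155)*(-42) = -924/155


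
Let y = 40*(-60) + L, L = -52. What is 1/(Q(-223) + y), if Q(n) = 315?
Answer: -1/2137 ≈ -0.00046795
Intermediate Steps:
y = -2452 (y = 40*(-60) - 52 = -2400 - 52 = -2452)
1/(Q(-223) + y) = 1/(315 - 2452) = 1/(-2137) = -1/2137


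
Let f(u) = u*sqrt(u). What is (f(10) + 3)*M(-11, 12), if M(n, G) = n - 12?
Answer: -69 - 230*sqrt(10) ≈ -796.32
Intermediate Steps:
M(n, G) = -12 + n
f(u) = u**(3/2)
(f(10) + 3)*M(-11, 12) = (10**(3/2) + 3)*(-12 - 11) = (10*sqrt(10) + 3)*(-23) = (3 + 10*sqrt(10))*(-23) = -69 - 230*sqrt(10)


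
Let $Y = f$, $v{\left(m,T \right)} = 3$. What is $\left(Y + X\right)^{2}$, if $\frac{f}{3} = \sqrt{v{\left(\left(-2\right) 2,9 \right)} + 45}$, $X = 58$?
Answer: $3796 + 1392 \sqrt{3} \approx 6207.0$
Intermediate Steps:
$f = 12 \sqrt{3}$ ($f = 3 \sqrt{3 + 45} = 3 \sqrt{48} = 3 \cdot 4 \sqrt{3} = 12 \sqrt{3} \approx 20.785$)
$Y = 12 \sqrt{3} \approx 20.785$
$\left(Y + X\right)^{2} = \left(12 \sqrt{3} + 58\right)^{2} = \left(58 + 12 \sqrt{3}\right)^{2}$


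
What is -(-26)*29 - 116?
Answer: 638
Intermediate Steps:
-(-26)*29 - 116 = -26*(-29) - 116 = 754 - 116 = 638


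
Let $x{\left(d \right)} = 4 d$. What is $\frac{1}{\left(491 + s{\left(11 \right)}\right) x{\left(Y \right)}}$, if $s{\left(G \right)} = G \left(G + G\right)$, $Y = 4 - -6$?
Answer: $\frac{1}{29320} \approx 3.4106 \cdot 10^{-5}$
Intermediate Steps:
$Y = 10$ ($Y = 4 + 6 = 10$)
$s{\left(G \right)} = 2 G^{2}$ ($s{\left(G \right)} = G 2 G = 2 G^{2}$)
$\frac{1}{\left(491 + s{\left(11 \right)}\right) x{\left(Y \right)}} = \frac{1}{\left(491 + 2 \cdot 11^{2}\right) 4 \cdot 10} = \frac{1}{\left(491 + 2 \cdot 121\right) 40} = \frac{1}{\left(491 + 242\right) 40} = \frac{1}{733 \cdot 40} = \frac{1}{29320}$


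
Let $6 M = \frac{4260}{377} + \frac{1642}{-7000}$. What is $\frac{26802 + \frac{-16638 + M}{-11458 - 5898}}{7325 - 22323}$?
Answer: $- \frac{3682926236949517}{2060836965096000} \approx -1.7871$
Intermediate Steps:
$M = \frac{14600483}{7917000}$ ($M = \frac{\frac{4260}{377} + \frac{1642}{-7000}}{6} = \frac{4260 \cdot \frac{1}{377} + 1642 \left(- \frac{1}{7000}\right)}{6} = \frac{\frac{4260}{377} - \frac{821}{3500}}{6} = \frac{1}{6} \cdot \frac{14600483}{1319500} = \frac{14600483}{7917000} \approx 1.8442$)
$\frac{26802 + \frac{-16638 + M}{-11458 - 5898}}{7325 - 22323} = \frac{26802 + \frac{-16638 + \frac{14600483}{7917000}}{-11458 - 5898}}{7325 - 22323} = \frac{26802 - \frac{131708445517}{7917000 \left(-17356\right)}}{-14998} = \left(26802 - - \frac{131708445517}{137407452000}\right) \left(- \frac{1}{14998}\right) = \left(26802 + \frac{131708445517}{137407452000}\right) \left(- \frac{1}{14998}\right) = \frac{3682926236949517}{137407452000} \left(- \frac{1}{14998}\right) = - \frac{3682926236949517}{2060836965096000}$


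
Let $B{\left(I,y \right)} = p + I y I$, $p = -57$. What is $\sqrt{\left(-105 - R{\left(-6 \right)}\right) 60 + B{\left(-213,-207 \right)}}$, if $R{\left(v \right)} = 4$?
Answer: $6 i \sqrt{261055} \approx 3065.6 i$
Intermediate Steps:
$B{\left(I,y \right)} = -57 + y I^{2}$ ($B{\left(I,y \right)} = -57 + I y I = -57 + y I^{2}$)
$\sqrt{\left(-105 - R{\left(-6 \right)}\right) 60 + B{\left(-213,-207 \right)}} = \sqrt{\left(-105 - 4\right) 60 - \left(57 + 207 \left(-213\right)^{2}\right)} = \sqrt{\left(-105 - 4\right) 60 - 9391440} = \sqrt{\left(-109\right) 60 - 9391440} = \sqrt{-6540 - 9391440} = \sqrt{-9397980} = 6 i \sqrt{261055}$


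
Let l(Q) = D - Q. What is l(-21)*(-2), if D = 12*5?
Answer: -162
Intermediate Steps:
D = 60
l(Q) = 60 - Q
l(-21)*(-2) = (60 - 1*(-21))*(-2) = (60 + 21)*(-2) = 81*(-2) = -162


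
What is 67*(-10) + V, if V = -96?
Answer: -766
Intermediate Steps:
67*(-10) + V = 67*(-10) - 96 = -670 - 96 = -766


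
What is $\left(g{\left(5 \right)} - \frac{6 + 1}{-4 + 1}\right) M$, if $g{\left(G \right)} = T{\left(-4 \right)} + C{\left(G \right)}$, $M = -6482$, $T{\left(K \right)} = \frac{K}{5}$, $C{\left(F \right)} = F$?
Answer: $- \frac{635236}{15} \approx -42349.0$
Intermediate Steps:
$T{\left(K \right)} = \frac{K}{5}$ ($T{\left(K \right)} = K \frac{1}{5} = \frac{K}{5}$)
$g{\left(G \right)} = - \frac{4}{5} + G$ ($g{\left(G \right)} = \frac{1}{5} \left(-4\right) + G = - \frac{4}{5} + G$)
$\left(g{\left(5 \right)} - \frac{6 + 1}{-4 + 1}\right) M = \left(\left(- \frac{4}{5} + 5\right) - \frac{6 + 1}{-4 + 1}\right) \left(-6482\right) = \left(\frac{21}{5} - \frac{7}{-3}\right) \left(-6482\right) = \left(\frac{21}{5} - 7 \left(- \frac{1}{3}\right)\right) \left(-6482\right) = \left(\frac{21}{5} - - \frac{7}{3}\right) \left(-6482\right) = \left(\frac{21}{5} + \frac{7}{3}\right) \left(-6482\right) = \frac{98}{15} \left(-6482\right) = - \frac{635236}{15}$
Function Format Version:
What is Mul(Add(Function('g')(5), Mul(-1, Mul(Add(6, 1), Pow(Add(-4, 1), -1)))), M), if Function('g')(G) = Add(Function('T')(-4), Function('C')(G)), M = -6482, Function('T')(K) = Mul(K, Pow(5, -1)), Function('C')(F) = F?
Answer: Rational(-635236, 15) ≈ -42349.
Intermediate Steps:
Function('T')(K) = Mul(Rational(1, 5), K) (Function('T')(K) = Mul(K, Rational(1, 5)) = Mul(Rational(1, 5), K))
Function('g')(G) = Add(Rational(-4, 5), G) (Function('g')(G) = Add(Mul(Rational(1, 5), -4), G) = Add(Rational(-4, 5), G))
Mul(Add(Function('g')(5), Mul(-1, Mul(Add(6, 1), Pow(Add(-4, 1), -1)))), M) = Mul(Add(Add(Rational(-4, 5), 5), Mul(-1, Mul(Add(6, 1), Pow(Add(-4, 1), -1)))), -6482) = Mul(Add(Rational(21, 5), Mul(-1, Mul(7, Pow(-3, -1)))), -6482) = Mul(Add(Rational(21, 5), Mul(-1, Mul(7, Rational(-1, 3)))), -6482) = Mul(Add(Rational(21, 5), Mul(-1, Rational(-7, 3))), -6482) = Mul(Add(Rational(21, 5), Rational(7, 3)), -6482) = Mul(Rational(98, 15), -6482) = Rational(-635236, 15)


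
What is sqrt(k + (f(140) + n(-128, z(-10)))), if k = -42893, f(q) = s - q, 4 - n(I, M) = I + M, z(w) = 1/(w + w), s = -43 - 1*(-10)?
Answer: I*sqrt(4293395)/10 ≈ 207.21*I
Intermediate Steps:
s = -33 (s = -43 + 10 = -33)
z(w) = 1/(2*w)
n(I, M) = 4 - I - M (n(I, M) = 4 - (I + M) = 4 + (-I - M) = 4 - I - M)
f(q) = -33 - q
sqrt(k + (f(140) + n(-128, z(-10)))) = sqrt(-42893 + ((-33 - 1*140) + (4 - 1*(-128) - 1/(2*(-10))))) = sqrt(-42893 + ((-33 - 140) + (4 + 128 - (-1)/(2*10)))) = sqrt(-42893 + (-173 + (4 + 128 - 1*(-1/20)))) = sqrt(-42893 + (-173 + (4 + 128 + 1/20))) = sqrt(-42893 + (-173 + 2641/20)) = sqrt(-42893 - 819/20) = sqrt(-858679/20) = I*sqrt(4293395)/10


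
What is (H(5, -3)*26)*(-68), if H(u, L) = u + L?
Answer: -3536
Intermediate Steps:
H(u, L) = L + u
(H(5, -3)*26)*(-68) = ((-3 + 5)*26)*(-68) = (2*26)*(-68) = 52*(-68) = -3536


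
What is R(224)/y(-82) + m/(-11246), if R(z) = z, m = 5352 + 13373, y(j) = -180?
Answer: -1472401/506070 ≈ -2.9095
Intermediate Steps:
m = 18725
R(224)/y(-82) + m/(-11246) = 224/(-180) + 18725/(-11246) = 224*(-1/180) + 18725*(-1/11246) = -56/45 - 18725/11246 = -1472401/506070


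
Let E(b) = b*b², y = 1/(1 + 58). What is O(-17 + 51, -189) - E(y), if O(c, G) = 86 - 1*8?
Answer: 16019561/205379 ≈ 78.000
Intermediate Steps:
O(c, G) = 78 (O(c, G) = 86 - 8 = 78)
y = 1/59 ≈ 0.016949
E(b) = b³
O(-17 + 51, -189) - E(y) = 78 - (1/59)³ = 78 - 1*1/205379 = 78 - 1/205379 = 16019561/205379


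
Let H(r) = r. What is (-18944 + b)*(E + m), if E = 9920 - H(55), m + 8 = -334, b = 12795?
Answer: -58556927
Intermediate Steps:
m = -342 (m = -8 - 334 = -342)
E = 9865 (E = 9920 - 1*55 = 9920 - 55 = 9865)
(-18944 + b)*(E + m) = (-18944 + 12795)*(9865 - 342) = -6149*9523 = -58556927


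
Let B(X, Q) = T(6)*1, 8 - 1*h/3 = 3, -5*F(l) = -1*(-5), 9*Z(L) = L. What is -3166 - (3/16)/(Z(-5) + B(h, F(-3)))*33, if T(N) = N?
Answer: -2483035/784 ≈ -3167.1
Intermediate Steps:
Z(L) = L/9
F(l) = -1 (F(l) = -(-1)*(-5)/5 = -1/5*5 = -1)
h = 15 (h = 24 - 3*3 = 24 - 9 = 15)
B(X, Q) = 6 (B(X, Q) = 6*1 = 6)
-3166 - (3/16)/(Z(-5) + B(h, F(-3)))*33 = -3166 - (3/16)/((1/9)*(-5) + 6)*33 = -3166 - (3*(1/16))/(-5/9 + 6)*33 = -3166 - 3/(16*(49/9))*33 = -3166 - (3/16)*(9/49)*33 = -3166 - 27*33/784 = -3166 - 1*891/784 = -3166 - 891/784 = -2483035/784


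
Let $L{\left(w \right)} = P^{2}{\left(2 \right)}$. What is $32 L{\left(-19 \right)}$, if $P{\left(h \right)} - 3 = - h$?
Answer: $32$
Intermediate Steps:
$P{\left(h \right)} = 3 - h$
$L{\left(w \right)} = 1$ ($L{\left(w \right)} = \left(3 - 2\right)^{2} = 1^{2} = 1$)
$32 L{\left(-19 \right)} = 32 \cdot 1 = 32$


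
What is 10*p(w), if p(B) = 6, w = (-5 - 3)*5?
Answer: 60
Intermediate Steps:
w = -40 (w = -8*5 = -40)
10*p(w) = 10*6 = 60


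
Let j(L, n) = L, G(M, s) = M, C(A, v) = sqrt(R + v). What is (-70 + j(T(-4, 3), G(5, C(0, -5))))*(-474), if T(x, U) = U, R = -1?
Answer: 31758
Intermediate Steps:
C(A, v) = sqrt(-1 + v)
(-70 + j(T(-4, 3), G(5, C(0, -5))))*(-474) = (-70 + 3)*(-474) = -67*(-474) = 31758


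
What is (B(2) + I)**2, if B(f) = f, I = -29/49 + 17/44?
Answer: 14969161/4648336 ≈ 3.2203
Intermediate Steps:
I = -443/2156 (I = -29*1/49 + 17*(1/44) = -29/49 + 17/44 = -443/2156 ≈ -0.20547)
(B(2) + I)**2 = (2 - 443/2156)**2 = (3869/2156)**2 = 14969161/4648336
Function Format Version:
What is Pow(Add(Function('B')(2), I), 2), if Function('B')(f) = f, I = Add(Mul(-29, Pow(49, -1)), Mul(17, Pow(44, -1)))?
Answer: Rational(14969161, 4648336) ≈ 3.2203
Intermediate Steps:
I = Rational(-443, 2156) (I = Add(Mul(-29, Rational(1, 49)), Mul(17, Rational(1, 44))) = Add(Rational(-29, 49), Rational(17, 44)) = Rational(-443, 2156) ≈ -0.20547)
Pow(Add(Function('B')(2), I), 2) = Pow(Add(2, Rational(-443, 2156)), 2) = Pow(Rational(3869, 2156), 2) = Rational(14969161, 4648336)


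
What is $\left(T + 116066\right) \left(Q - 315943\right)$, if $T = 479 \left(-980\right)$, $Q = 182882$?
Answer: $47017636594$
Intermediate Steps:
$T = -469420$
$\left(T + 116066\right) \left(Q - 315943\right) = \left(-469420 + 116066\right) \left(182882 - 315943\right) = \left(-353354\right) \left(-133061\right) = 47017636594$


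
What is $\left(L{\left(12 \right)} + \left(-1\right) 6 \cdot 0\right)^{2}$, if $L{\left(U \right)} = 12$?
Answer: $144$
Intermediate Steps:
$\left(L{\left(12 \right)} + \left(-1\right) 6 \cdot 0\right)^{2} = \left(12 + \left(-1\right) 6 \cdot 0\right)^{2} = \left(12 - 0\right)^{2} = \left(12 + 0\right)^{2} = 12^{2} = 144$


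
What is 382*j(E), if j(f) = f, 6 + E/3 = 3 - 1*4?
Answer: -8022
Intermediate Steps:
E = -21 (E = -18 + 3*(3 - 1*4) = -18 + 3*(3 - 4) = -18 + 3*(-1) = -18 - 3 = -21)
382*j(E) = 382*(-21) = -8022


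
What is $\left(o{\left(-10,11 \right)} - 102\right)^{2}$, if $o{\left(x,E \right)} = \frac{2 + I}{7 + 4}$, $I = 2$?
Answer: $\frac{1249924}{121} \approx 10330.0$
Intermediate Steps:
$o{\left(x,E \right)} = \frac{4}{11}$ ($o{\left(x,E \right)} = \frac{2 + 2}{7 + 4} = \frac{4}{11}$)
$\left(o{\left(-10,11 \right)} - 102\right)^{2} = \left(\frac{4}{11} - 102\right)^{2} = \left(- \frac{1118}{11}\right)^{2} = \frac{1249924}{121}$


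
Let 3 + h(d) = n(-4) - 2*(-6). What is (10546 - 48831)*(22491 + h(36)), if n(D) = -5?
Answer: -861221075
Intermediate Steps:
h(d) = 4 (h(d) = -3 + (-5 - 2*(-6)) = -3 + (-5 - 1*(-12)) = -3 + (-5 + 12) = -3 + 7 = 4)
(10546 - 48831)*(22491 + h(36)) = (10546 - 48831)*(22491 + 4) = -38285*22495 = -861221075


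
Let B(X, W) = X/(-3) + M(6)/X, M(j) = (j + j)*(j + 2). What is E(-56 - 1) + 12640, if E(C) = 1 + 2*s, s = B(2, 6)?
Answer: 38207/3 ≈ 12736.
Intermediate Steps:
M(j) = 2*j*(2 + j) (M(j) = (2*j)*(2 + j) = 2*j*(2 + j))
B(X, W) = 96/X - X/3 (B(X, W) = X/(-3) + (2*6*(2 + 6))/X = X*(-⅓) + (2*6*8)/X = -X/3 + 96/X = 96/X - X/3)
s = 142/3 (s = 96/2 - ⅓*2 = 96*(½) - ⅔ = 48 - ⅔ = 142/3 ≈ 47.333)
E(C) = 287/3 (E(C) = 1 + 2*(142/3) = 1 + 284/3 = 287/3)
E(-56 - 1) + 12640 = 287/3 + 12640 = 38207/3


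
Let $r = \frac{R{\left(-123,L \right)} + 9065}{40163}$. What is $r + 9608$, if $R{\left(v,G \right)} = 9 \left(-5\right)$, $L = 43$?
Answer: $\frac{385895124}{40163} \approx 9608.2$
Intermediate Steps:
$R{\left(v,G \right)} = -45$
$r = \frac{9020}{40163}$ ($r = \frac{-45 + 9065}{40163} = 9020 \cdot \frac{1}{40163} = \frac{9020}{40163} \approx 0.22458$)
$r + 9608 = \frac{9020}{40163} + 9608 = \frac{385895124}{40163}$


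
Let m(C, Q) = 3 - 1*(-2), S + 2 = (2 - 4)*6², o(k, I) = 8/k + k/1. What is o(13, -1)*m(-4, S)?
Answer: 885/13 ≈ 68.077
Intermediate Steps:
o(k, I) = k + 8/k (o(k, I) = 8/k + k*1 = 8/k + k = k + 8/k)
S = -74 (S = -2 + (2 - 4)*6² = -2 - 2*36 = -2 - 72 = -74)
m(C, Q) = 5 (m(C, Q) = 3 + 2 = 5)
o(13, -1)*m(-4, S) = (13 + 8/13)*5 = (177/13)*5 = 885/13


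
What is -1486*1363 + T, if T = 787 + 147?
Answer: -2024484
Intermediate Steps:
T = 934
-1486*1363 + T = -1486*1363 + 934 = -2025418 + 934 = -2024484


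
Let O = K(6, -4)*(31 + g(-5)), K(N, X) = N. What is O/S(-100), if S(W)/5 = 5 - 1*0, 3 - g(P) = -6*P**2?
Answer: 1104/25 ≈ 44.160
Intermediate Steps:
g(P) = 3 + 6*P**2 (g(P) = 3 - (-6)*P**2 = 3 + 6*P**2)
S(W) = 25 (S(W) = 5*(5 - 1*0) = 5*(5 + 0) = 5*5 = 25)
O = 1104 (O = 6*(31 + (3 + 6*(-5)**2)) = 6*(31 + (3 + 6*25)) = 6*(31 + (3 + 150)) = 6*(31 + 153) = 6*184 = 1104)
O/S(-100) = 1104/25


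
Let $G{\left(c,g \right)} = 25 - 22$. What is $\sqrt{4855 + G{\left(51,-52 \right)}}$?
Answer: $\sqrt{4858} \approx 69.699$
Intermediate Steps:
$G{\left(c,g \right)} = 3$ ($G{\left(c,g \right)} = 25 - 22 = 3$)
$\sqrt{4855 + G{\left(51,-52 \right)}} = \sqrt{4855 + 3} = \sqrt{4858}$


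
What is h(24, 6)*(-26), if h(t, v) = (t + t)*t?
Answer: -29952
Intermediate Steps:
h(t, v) = 2*t² (h(t, v) = (2*t)*t = 2*t²)
h(24, 6)*(-26) = (2*24²)*(-26) = (2*576)*(-26) = 1152*(-26) = -29952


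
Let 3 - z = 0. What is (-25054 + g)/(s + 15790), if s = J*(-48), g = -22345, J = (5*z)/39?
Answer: -616187/205030 ≈ -3.0054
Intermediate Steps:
z = 3 (z = 3 - 1*0 = 3 + 0 = 3)
J = 5/13 (J = (5*3)/39 = 15*(1/39) = 5/13 ≈ 0.38462)
s = -240/13 (s = (5/13)*(-48) = -240/13 ≈ -18.462)
(-25054 + g)/(s + 15790) = (-25054 - 22345)/(-240/13 + 15790) = -47399/205030/13 = -47399*13/205030 = -616187/205030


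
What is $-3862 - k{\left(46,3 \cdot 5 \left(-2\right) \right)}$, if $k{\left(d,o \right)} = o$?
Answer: $-3832$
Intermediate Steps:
$-3862 - k{\left(46,3 \cdot 5 \left(-2\right) \right)} = -3862 - 3 \cdot 5 \left(-2\right) = -3862 - 15 \left(-2\right) = -3862 - -30 = -3862 + 30 = -3832$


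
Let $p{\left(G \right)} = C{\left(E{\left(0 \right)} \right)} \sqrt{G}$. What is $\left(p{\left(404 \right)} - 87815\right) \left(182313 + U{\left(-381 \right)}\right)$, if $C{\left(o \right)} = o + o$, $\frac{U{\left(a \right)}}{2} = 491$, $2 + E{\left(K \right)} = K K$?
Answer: $-16096050425 - 1466360 \sqrt{101} \approx -1.6111 \cdot 10^{10}$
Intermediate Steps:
$E{\left(K \right)} = -2 + K^{2}$ ($E{\left(K \right)} = -2 + K K = -2 + K^{2}$)
$U{\left(a \right)} = 982$ ($U{\left(a \right)} = 2 \cdot 491 = 982$)
$C{\left(o \right)} = 2 o$
$p{\left(G \right)} = - 4 \sqrt{G}$ ($p{\left(G \right)} = 2 \left(-2 + 0^{2}\right) \sqrt{G} = 2 \left(-2 + 0\right) \sqrt{G} = 2 \left(-2\right) \sqrt{G} = - 4 \sqrt{G}$)
$\left(p{\left(404 \right)} - 87815\right) \left(182313 + U{\left(-381 \right)}\right) = \left(- 4 \sqrt{404} - 87815\right) \left(182313 + 982\right) = \left(- 4 \cdot 2 \sqrt{101} - 87815\right) 183295 = \left(- 8 \sqrt{101} - 87815\right) 183295 = \left(-87815 - 8 \sqrt{101}\right) 183295 = -16096050425 - 1466360 \sqrt{101}$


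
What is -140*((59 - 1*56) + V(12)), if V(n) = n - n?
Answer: -420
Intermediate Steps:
V(n) = 0
-140*((59 - 1*56) + V(12)) = -140*((59 - 1*56) + 0) = -140*((59 - 56) + 0) = -140*(3 + 0) = -140*3 = -420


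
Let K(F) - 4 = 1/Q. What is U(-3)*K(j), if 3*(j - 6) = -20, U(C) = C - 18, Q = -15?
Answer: -413/5 ≈ -82.600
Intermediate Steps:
U(C) = -18 + C
j = -2/3 (j = 6 + (1/3)*(-20) = 6 - 20/3 = -2/3 ≈ -0.66667)
K(F) = 59/15 (K(F) = 4 + 1/(-15) = 4 - 1/15 = 59/15)
U(-3)*K(j) = (-18 - 3)*(59/15) = -21*59/15 = -413/5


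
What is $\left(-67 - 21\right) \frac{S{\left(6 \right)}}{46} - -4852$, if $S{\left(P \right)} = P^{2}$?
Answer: $\frac{110012}{23} \approx 4783.1$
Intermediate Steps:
$\left(-67 - 21\right) \frac{S{\left(6 \right)}}{46} - -4852 = \left(-67 - 21\right) \frac{6^{2}}{46} - -4852 = - 88 \cdot 36 \cdot \frac{1}{46} + 4852 = \left(-88\right) \frac{18}{23} + 4852 = - \frac{1584}{23} + 4852 = \frac{110012}{23}$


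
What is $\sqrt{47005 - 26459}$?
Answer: $\sqrt{20546} \approx 143.34$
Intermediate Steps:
$\sqrt{47005 - 26459} = \sqrt{20546}$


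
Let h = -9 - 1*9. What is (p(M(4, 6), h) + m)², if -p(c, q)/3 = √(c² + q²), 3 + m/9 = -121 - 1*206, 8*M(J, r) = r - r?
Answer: 9144576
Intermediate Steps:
h = -18 (h = -9 - 9 = -18)
M(J, r) = 0 (M(J, r) = (r - r)/8 = (⅛)*0 = 0)
m = -2970 (m = -27 + 9*(-121 - 1*206) = -27 + 9*(-121 - 206) = -27 + 9*(-327) = -27 - 2943 = -2970)
p(c, q) = -3*√(c² + q²)
(p(M(4, 6), h) + m)² = (-3*√(0² + (-18)²) - 2970)² = (-3*√(0 + 324) - 2970)² = (-3*√324 - 2970)² = (-3*18 - 2970)² = (-54 - 2970)² = (-3024)² = 9144576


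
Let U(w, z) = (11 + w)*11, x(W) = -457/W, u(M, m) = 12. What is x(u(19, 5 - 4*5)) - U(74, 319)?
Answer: -11677/12 ≈ -973.08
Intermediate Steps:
U(w, z) = 121 + 11*w
x(u(19, 5 - 4*5)) - U(74, 319) = -457/12 - (121 + 11*74) = -457*1/12 - (121 + 814) = -457/12 - 1*935 = -457/12 - 935 = -11677/12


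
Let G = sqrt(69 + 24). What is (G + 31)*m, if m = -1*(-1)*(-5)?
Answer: -155 - 5*sqrt(93) ≈ -203.22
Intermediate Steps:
m = -5 (m = 1*(-5) = -5)
G = sqrt(93) ≈ 9.6436
(G + 31)*m = (sqrt(93) + 31)*(-5) = (31 + sqrt(93))*(-5) = -155 - 5*sqrt(93)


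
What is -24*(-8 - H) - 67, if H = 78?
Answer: 1997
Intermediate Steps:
-24*(-8 - H) - 67 = -24*(-8 - 1*78) - 67 = -24*(-8 - 78) - 67 = -24*(-86) - 67 = 2064 - 67 = 1997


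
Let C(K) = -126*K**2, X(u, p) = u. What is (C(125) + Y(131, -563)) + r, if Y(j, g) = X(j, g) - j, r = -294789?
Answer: -2263539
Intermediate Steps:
Y(j, g) = 0 (Y(j, g) = j - j = 0)
(C(125) + Y(131, -563)) + r = (-126*125**2 + 0) - 294789 = (-126*15625 + 0) - 294789 = (-1968750 + 0) - 294789 = -1968750 - 294789 = -2263539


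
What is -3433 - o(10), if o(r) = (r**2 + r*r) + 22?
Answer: -3655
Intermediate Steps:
o(r) = 22 + 2*r**2 (o(r) = (r**2 + r**2) + 22 = 2*r**2 + 22 = 22 + 2*r**2)
-3433 - o(10) = -3433 - (22 + 2*10**2) = -3433 - (22 + 2*100) = -3433 - (22 + 200) = -3433 - 1*222 = -3433 - 222 = -3655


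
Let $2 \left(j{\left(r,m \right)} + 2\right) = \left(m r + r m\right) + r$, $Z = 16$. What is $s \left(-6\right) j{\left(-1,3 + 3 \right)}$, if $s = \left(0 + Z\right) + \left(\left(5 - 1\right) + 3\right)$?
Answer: $1173$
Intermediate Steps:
$j{\left(r,m \right)} = -2 + \frac{r}{2} + m r$ ($j{\left(r,m \right)} = -2 + \frac{\left(m r + r m\right) + r}{2} = -2 + \frac{\left(m r + m r\right) + r}{2} = -2 + \frac{2 m r + r}{2} = -2 + \frac{r + 2 m r}{2} = -2 + \left(\frac{r}{2} + m r\right) = -2 + \frac{r}{2} + m r$)
$s = 23$ ($s = \left(0 + 16\right) + \left(\left(5 - 1\right) + 3\right) = 16 + \left(4 + 3\right) = 16 + 7 = 23$)
$s \left(-6\right) j{\left(-1,3 + 3 \right)} = 23 \left(-6\right) \left(-2 + \frac{1}{2} \left(-1\right) + \left(3 + 3\right) \left(-1\right)\right) = - 138 \left(-2 - \frac{1}{2} + 6 \left(-1\right)\right) = - 138 \left(-2 - \frac{1}{2} - 6\right) = \left(-138\right) \left(- \frac{17}{2}\right) = 1173$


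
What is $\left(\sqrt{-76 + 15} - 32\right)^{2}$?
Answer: $\left(32 - i \sqrt{61}\right)^{2} \approx 963.0 - 499.86 i$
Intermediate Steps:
$\left(\sqrt{-76 + 15} - 32\right)^{2} = \left(\sqrt{-61} - 32\right)^{2} = \left(i \sqrt{61} - 32\right)^{2} = \left(-32 + i \sqrt{61}\right)^{2}$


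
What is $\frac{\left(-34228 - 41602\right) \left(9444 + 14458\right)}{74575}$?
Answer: $- \frac{19078828}{785} \approx -24304.0$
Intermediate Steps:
$\frac{\left(-34228 - 41602\right) \left(9444 + 14458\right)}{74575} = \left(-75830\right) 23902 \cdot \frac{1}{74575} = \left(-1812488660\right) \frac{1}{74575} = - \frac{19078828}{785}$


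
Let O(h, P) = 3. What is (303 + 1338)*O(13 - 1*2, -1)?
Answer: 4923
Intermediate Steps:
(303 + 1338)*O(13 - 1*2, -1) = (303 + 1338)*3 = 1641*3 = 4923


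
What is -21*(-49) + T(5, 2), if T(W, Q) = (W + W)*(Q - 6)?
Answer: 989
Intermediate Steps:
T(W, Q) = 2*W*(-6 + Q) (T(W, Q) = (2*W)*(-6 + Q) = 2*W*(-6 + Q))
-21*(-49) + T(5, 2) = -21*(-49) + 2*5*(-6 + 2) = 1029 + 2*5*(-4) = 1029 - 40 = 989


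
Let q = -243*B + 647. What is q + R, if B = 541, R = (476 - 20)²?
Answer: 77120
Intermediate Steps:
R = 207936 (R = 456² = 207936)
q = -130816 (q = -243*541 + 647 = -131463 + 647 = -130816)
q + R = -130816 + 207936 = 77120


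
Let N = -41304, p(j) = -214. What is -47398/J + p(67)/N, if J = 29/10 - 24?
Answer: 9788657537/4357572 ≈ 2246.4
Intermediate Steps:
J = -211/10 (J = (⅒)*29 - 24 = 29/10 - 24 = -211/10 ≈ -21.100)
-47398/J + p(67)/N = -47398/(-211/10) - 214/(-41304) = -47398*(-10/211) - 214*(-1/41304) = 473980/211 + 107/20652 = 9788657537/4357572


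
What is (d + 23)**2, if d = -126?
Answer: 10609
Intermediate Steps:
(d + 23)**2 = (-126 + 23)**2 = (-103)**2 = 10609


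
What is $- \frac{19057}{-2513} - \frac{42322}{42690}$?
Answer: $\frac{353594072}{53639985} \approx 6.592$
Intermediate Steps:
$- \frac{19057}{-2513} - \frac{42322}{42690} = \left(-19057\right) \left(- \frac{1}{2513}\right) - \frac{21161}{21345} = \frac{19057}{2513} - \frac{21161}{21345} = \frac{353594072}{53639985}$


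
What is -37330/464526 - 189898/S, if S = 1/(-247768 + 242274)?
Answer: 242319897763291/232263 ≈ 1.0433e+9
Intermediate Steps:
S = -1/5494 (S = 1/(-5494) = -1/5494 ≈ -0.00018202)
-37330/464526 - 189898/S = -37330/464526 - 189898/(-1/5494) = -37330*1/464526 - 189898*(-5494) = -18665/232263 + 1043299612 = 242319897763291/232263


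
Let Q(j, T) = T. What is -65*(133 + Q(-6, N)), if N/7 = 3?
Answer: -10010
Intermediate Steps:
N = 21 (N = 7*3 = 21)
-65*(133 + Q(-6, N)) = -65*(133 + 21) = -65*154 = -10010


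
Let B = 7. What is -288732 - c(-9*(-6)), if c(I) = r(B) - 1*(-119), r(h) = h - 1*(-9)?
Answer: -288867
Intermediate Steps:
r(h) = 9 + h (r(h) = h + 9 = 9 + h)
c(I) = 135 (c(I) = (9 + 7) - 1*(-119) = 16 + 119 = 135)
-288732 - c(-9*(-6)) = -288732 - 1*135 = -288732 - 135 = -288867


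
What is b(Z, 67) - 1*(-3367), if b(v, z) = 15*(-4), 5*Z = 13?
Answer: 3307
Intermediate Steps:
Z = 13/5 (Z = (1/5)*13 = 13/5 ≈ 2.6000)
b(v, z) = -60
b(Z, 67) - 1*(-3367) = -60 - 1*(-3367) = -60 + 3367 = 3307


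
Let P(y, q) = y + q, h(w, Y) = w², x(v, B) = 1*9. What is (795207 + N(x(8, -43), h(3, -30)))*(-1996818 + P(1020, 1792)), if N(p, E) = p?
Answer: -1585665475296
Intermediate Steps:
x(v, B) = 9
P(y, q) = q + y
(795207 + N(x(8, -43), h(3, -30)))*(-1996818 + P(1020, 1792)) = (795207 + 9)*(-1996818 + (1792 + 1020)) = 795216*(-1996818 + 2812) = 795216*(-1994006) = -1585665475296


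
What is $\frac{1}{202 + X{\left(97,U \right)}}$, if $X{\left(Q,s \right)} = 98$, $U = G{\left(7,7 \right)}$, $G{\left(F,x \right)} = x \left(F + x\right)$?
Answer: $\frac{1}{300} \approx 0.0033333$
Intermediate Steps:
$U = 98$ ($U = 7 \left(7 + 7\right) = 7 \cdot 14 = 98$)
$\frac{1}{202 + X{\left(97,U \right)}} = \frac{1}{202 + 98} = \frac{1}{300}$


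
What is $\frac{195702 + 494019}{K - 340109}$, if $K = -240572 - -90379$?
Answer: $- \frac{229907}{163434} \approx -1.4067$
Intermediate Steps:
$K = -150193$ ($K = -240572 + 90379 = -150193$)
$\frac{195702 + 494019}{K - 340109} = \frac{195702 + 494019}{-150193 - 340109} = \frac{689721}{-490302} = 689721 \left(- \frac{1}{490302}\right) = - \frac{229907}{163434}$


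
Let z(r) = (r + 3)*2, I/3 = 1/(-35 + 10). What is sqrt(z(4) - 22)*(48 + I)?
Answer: 2394*I*sqrt(2)/25 ≈ 135.43*I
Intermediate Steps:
I = -3/25 (I = 3/(-35 + 10) = 3/(-25) = 3*(-1/25) = -3/25 ≈ -0.12000)
z(r) = 6 + 2*r (z(r) = (3 + r)*2 = 6 + 2*r)
sqrt(z(4) - 22)*(48 + I) = sqrt((6 + 2*4) - 22)*(48 - 3/25) = sqrt((6 + 8) - 22)*(1197/25) = sqrt(14 - 22)*(1197/25) = sqrt(-8)*(1197/25) = (2*I*sqrt(2))*(1197/25) = 2394*I*sqrt(2)/25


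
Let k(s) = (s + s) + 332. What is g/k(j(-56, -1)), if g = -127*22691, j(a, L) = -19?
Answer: -2881757/294 ≈ -9801.9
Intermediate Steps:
g = -2881757
k(s) = 332 + 2*s (k(s) = 2*s + 332 = 332 + 2*s)
g/k(j(-56, -1)) = -2881757/(332 + 2*(-19)) = -2881757/(332 - 38) = -2881757/294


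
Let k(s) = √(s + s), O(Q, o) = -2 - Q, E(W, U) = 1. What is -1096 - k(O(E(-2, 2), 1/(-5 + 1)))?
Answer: -1096 - I*√6 ≈ -1096.0 - 2.4495*I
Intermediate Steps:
k(s) = √2*√s (k(s) = √(2*s) = √2*√s)
-1096 - k(O(E(-2, 2), 1/(-5 + 1))) = -1096 - √2*√(-2 - 1*1) = -1096 - √2*√(-2 - 1) = -1096 - √2*√(-3) = -1096 - √2*I*√3 = -1096 - I*√6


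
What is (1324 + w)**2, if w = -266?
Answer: 1119364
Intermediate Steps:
(1324 + w)**2 = (1324 - 266)**2 = 1058**2 = 1119364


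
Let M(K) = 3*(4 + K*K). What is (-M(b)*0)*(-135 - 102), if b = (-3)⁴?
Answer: 0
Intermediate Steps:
b = 81
M(K) = 12 + 3*K² (M(K) = 3*(4 + K²) = 12 + 3*K²)
(-M(b)*0)*(-135 - 102) = (-(12 + 3*81²)*0)*(-135 - 102) = (-(12 + 3*6561)*0)*(-237) = (-(12 + 19683)*0)*(-237) = (-1*19695*0)*(-237) = -19695*0*(-237) = 0*(-237) = 0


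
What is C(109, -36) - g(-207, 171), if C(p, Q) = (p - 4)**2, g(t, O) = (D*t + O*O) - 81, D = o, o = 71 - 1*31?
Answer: -9855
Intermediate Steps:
o = 40 (o = 71 - 31 = 40)
D = 40
g(t, O) = -81 + O**2 + 40*t (g(t, O) = (40*t + O*O) - 81 = (40*t + O**2) - 81 = (O**2 + 40*t) - 81 = -81 + O**2 + 40*t)
C(p, Q) = (-4 + p)**2
C(109, -36) - g(-207, 171) = (-4 + 109)**2 - (-81 + 171**2 + 40*(-207)) = 105**2 - (-81 + 29241 - 8280) = 11025 - 1*20880 = 11025 - 20880 = -9855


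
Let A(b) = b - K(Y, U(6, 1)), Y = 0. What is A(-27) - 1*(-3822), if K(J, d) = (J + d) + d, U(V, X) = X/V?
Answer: 11384/3 ≈ 3794.7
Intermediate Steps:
K(J, d) = J + 2*d
A(b) = -⅓ + b (A(b) = b - (0 + 2*(1/6)) = b - (0 + 2*(1*(⅙))) = b - (0 + 2*(⅙)) = b - (0 + ⅓) = b - 1*⅓ = b - ⅓ = -⅓ + b)
A(-27) - 1*(-3822) = (-⅓ - 27) - 1*(-3822) = -82/3 + 3822 = 11384/3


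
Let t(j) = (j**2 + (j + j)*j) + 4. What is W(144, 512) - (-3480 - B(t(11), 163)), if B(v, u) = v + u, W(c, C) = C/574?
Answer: 1151126/287 ≈ 4010.9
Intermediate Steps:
W(c, C) = C/574 (W(c, C) = C*(1/574) = C/574)
t(j) = 4 + 3*j**2 (t(j) = (j**2 + (2*j)*j) + 4 = (j**2 + 2*j**2) + 4 = 3*j**2 + 4 = 4 + 3*j**2)
B(v, u) = u + v
W(144, 512) - (-3480 - B(t(11), 163)) = (1/574)*512 - (-3480 - (163 + (4 + 3*11**2))) = 256/287 - (-3480 - (163 + (4 + 3*121))) = 256/287 - (-3480 - (163 + (4 + 363))) = 256/287 - (-3480 - (163 + 367)) = 256/287 - (-3480 - 1*530) = 256/287 - (-3480 - 530) = 256/287 - 1*(-4010) = 256/287 + 4010 = 1151126/287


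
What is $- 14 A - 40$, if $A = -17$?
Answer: $198$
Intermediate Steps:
$- 14 A - 40 = \left(-14\right) \left(-17\right) - 40 = 238 - 40 = 198$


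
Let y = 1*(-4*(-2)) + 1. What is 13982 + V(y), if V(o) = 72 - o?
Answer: 14045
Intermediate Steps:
y = 9 (y = 1*8 + 1 = 8 + 1 = 9)
13982 + V(y) = 13982 + (72 - 1*9) = 13982 + (72 - 9) = 13982 + 63 = 14045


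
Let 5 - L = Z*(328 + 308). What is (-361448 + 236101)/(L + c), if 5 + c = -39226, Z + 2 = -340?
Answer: -125347/178286 ≈ -0.70307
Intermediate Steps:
Z = -342 (Z = -2 - 340 = -342)
c = -39231 (c = -5 - 39226 = -39231)
L = 217517 (L = 5 - (-342)*(328 + 308) = 5 - (-342)*636 = 5 - 1*(-217512) = 5 + 217512 = 217517)
(-361448 + 236101)/(L + c) = (-361448 + 236101)/(217517 - 39231) = -125347/178286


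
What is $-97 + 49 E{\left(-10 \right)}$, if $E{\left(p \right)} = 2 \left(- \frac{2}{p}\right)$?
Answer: $- \frac{387}{5} \approx -77.4$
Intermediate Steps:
$E{\left(p \right)} = - \frac{4}{p}$
$-97 + 49 E{\left(-10 \right)} = -97 + 49 \left(- \frac{4}{-10}\right) = -97 + 49 \left(\left(-4\right) \left(- \frac{1}{10}\right)\right) = -97 + 49 \cdot \frac{2}{5} = -97 + \frac{98}{5} = - \frac{387}{5}$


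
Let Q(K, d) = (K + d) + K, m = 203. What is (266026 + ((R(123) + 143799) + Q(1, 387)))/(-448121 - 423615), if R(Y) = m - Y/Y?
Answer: -51302/108967 ≈ -0.47080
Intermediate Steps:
R(Y) = 202 (R(Y) = 203 - Y/Y = 203 - 1*1 = 203 - 1 = 202)
Q(K, d) = d + 2*K
(266026 + ((R(123) + 143799) + Q(1, 387)))/(-448121 - 423615) = (266026 + ((202 + 143799) + (387 + 2*1)))/(-448121 - 423615) = (266026 + (144001 + (387 + 2)))/(-871736) = (266026 + (144001 + 389))*(-1/871736) = (266026 + 144390)*(-1/871736) = 410416*(-1/871736) = -51302/108967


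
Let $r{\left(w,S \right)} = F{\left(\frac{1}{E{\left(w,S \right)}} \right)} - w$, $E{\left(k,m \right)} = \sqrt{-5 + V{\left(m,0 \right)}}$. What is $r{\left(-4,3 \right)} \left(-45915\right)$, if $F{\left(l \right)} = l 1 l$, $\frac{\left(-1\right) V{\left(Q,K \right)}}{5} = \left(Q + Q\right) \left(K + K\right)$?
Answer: $-174477$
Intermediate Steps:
$V{\left(Q,K \right)} = - 20 K Q$ ($V{\left(Q,K \right)} = - 5 \left(Q + Q\right) \left(K + K\right) = - 5 \cdot 2 Q 2 K = - 5 \cdot 4 K Q = - 20 K Q$)
$E{\left(k,m \right)} = i \sqrt{5}$ ($E{\left(k,m \right)} = \sqrt{-5 - 0 m} = \sqrt{-5 + 0} = \sqrt{-5} = i \sqrt{5}$)
$F{\left(l \right)} = l^{2}$ ($F{\left(l \right)} = l l = l^{2}$)
$r{\left(w,S \right)} = - \frac{1}{5} - w$ ($r{\left(w,S \right)} = \left(\frac{1}{i \sqrt{5}}\right)^{2} - w = \left(- \frac{i \sqrt{5}}{5}\right)^{2} - w = - \frac{1}{5} - w$)
$r{\left(-4,3 \right)} \left(-45915\right) = \left(- \frac{1}{5} - -4\right) \left(-45915\right) = \left(- \frac{1}{5} + 4\right) \left(-45915\right) = \frac{19}{5} \left(-45915\right) = -174477$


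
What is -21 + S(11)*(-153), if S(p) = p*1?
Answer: -1704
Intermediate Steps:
S(p) = p
-21 + S(11)*(-153) = -21 + 11*(-153) = -21 - 1683 = -1704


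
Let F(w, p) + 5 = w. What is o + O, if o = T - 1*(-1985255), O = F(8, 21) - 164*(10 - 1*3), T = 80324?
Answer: 2064434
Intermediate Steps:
F(w, p) = -5 + w
O = -1145 (O = (-5 + 8) - 164*(10 - 1*3) = 3 - 164*(10 - 3) = 3 - 164*7 = 3 - 1148 = -1145)
o = 2065579 (o = 80324 - 1*(-1985255) = 80324 + 1985255 = 2065579)
o + O = 2065579 - 1145 = 2064434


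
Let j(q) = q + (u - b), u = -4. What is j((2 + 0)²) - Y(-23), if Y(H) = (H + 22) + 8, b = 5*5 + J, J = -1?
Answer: -31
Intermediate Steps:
b = 24 (b = 5*5 - 1 = 25 - 1 = 24)
Y(H) = 30 + H (Y(H) = (22 + H) + 8 = 30 + H)
j(q) = -28 + q (j(q) = q + (-4 - 1*24) = q + (-4 - 24) = q - 28 = -28 + q)
j((2 + 0)²) - Y(-23) = (-28 + (2 + 0)²) - (30 - 23) = (-28 + 2²) - 1*7 = (-28 + 4) - 7 = -24 - 7 = -31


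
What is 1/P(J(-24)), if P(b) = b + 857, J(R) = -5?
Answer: 1/852 ≈ 0.0011737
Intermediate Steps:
P(b) = 857 + b
1/P(J(-24)) = 1/(857 - 5) = 1/852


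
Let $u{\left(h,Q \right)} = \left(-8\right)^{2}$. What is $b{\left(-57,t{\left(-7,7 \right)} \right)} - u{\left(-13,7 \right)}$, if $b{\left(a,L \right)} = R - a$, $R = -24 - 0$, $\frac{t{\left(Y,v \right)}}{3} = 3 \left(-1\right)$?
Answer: $-31$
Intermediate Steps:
$t{\left(Y,v \right)} = -9$ ($t{\left(Y,v \right)} = 3 \cdot 3 \left(-1\right) = 3 \left(-3\right) = -9$)
$u{\left(h,Q \right)} = 64$
$R = -24$ ($R = -24 + 0 = -24$)
$b{\left(a,L \right)} = -24 - a$
$b{\left(-57,t{\left(-7,7 \right)} \right)} - u{\left(-13,7 \right)} = \left(-24 - -57\right) - 64 = \left(-24 + 57\right) - 64 = 33 - 64 = -31$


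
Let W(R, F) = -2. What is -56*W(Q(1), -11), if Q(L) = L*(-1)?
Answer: 112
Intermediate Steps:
Q(L) = -L
-56*W(Q(1), -11) = -56*(-2) = 112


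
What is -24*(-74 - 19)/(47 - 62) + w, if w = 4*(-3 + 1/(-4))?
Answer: -809/5 ≈ -161.80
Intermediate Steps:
w = -13 (w = 4*(-3 - 1/4) = 4*(-13/4) = -13)
-24*(-74 - 19)/(47 - 62) + w = -24*(-74 - 19)/(47 - 62) - 13 = -(-2232)/(-15) - 13 = -(-2232)*(-1)/15 - 13 = -24*31/5 - 13 = -744/5 - 13 = -809/5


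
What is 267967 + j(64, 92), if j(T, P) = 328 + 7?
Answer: 268302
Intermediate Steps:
j(T, P) = 335
267967 + j(64, 92) = 267967 + 335 = 268302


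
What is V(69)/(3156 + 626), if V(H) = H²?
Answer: 4761/3782 ≈ 1.2589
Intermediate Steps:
V(69)/(3156 + 626) = 69²/(3156 + 626) = 4761/3782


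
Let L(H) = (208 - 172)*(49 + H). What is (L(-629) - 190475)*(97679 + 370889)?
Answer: -99034189640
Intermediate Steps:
L(H) = 1764 + 36*H (L(H) = 36*(49 + H) = 1764 + 36*H)
(L(-629) - 190475)*(97679 + 370889) = ((1764 + 36*(-629)) - 190475)*(97679 + 370889) = ((1764 - 22644) - 190475)*468568 = (-20880 - 190475)*468568 = -211355*468568 = -99034189640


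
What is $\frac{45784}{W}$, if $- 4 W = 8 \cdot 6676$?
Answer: $- \frac{5723}{1669} \approx -3.429$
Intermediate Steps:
$W = -13352$ ($W = - \frac{8 \cdot 6676}{4} = \left(- \frac{1}{4}\right) 53408 = -13352$)
$\frac{45784}{W} = \frac{45784}{-13352} = 45784 \left(- \frac{1}{13352}\right) = - \frac{5723}{1669}$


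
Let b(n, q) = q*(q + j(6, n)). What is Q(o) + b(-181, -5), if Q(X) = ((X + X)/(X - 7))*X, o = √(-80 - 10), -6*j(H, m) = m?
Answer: -97385/834 + 540*I*√10/139 ≈ -116.77 + 12.285*I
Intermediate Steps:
j(H, m) = -m/6
o = 3*I*√10 (o = √(-90) = 3*I*√10 ≈ 9.4868*I)
b(n, q) = q*(q - n/6)
Q(X) = 2*X²/(-7 + X) (Q(X) = ((2*X)/(-7 + X))*X = (2*X/(-7 + X))*X = 2*X²/(-7 + X))
Q(o) + b(-181, -5) = 2*(3*I*√10)²/(-7 + 3*I*√10) + (⅙)*(-5)*(-1*(-181) + 6*(-5)) = 2*(-90)/(-7 + 3*I*√10) + (⅙)*(-5)*(181 - 30) = -180/(-7 + 3*I*√10) + (⅙)*(-5)*151 = -180/(-7 + 3*I*√10) - 755/6 = -755/6 - 180/(-7 + 3*I*√10)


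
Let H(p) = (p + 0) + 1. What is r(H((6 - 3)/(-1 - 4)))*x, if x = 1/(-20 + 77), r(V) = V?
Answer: 2/285 ≈ 0.0070175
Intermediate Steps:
H(p) = 1 + p (H(p) = p + 1 = 1 + p)
x = 1/57 ≈ 0.017544
r(H((6 - 3)/(-1 - 4)))*x = (1 + (6 - 3)/(-1 - 4))*(1/57) = (1 + 3/(-5))*(1/57) = (1 + 3*(-1/5))*(1/57) = (1 - 3/5)*(1/57) = (2/5)*(1/57) = 2/285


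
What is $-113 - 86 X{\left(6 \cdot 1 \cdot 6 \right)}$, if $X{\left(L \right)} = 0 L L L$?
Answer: $-113$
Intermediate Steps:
$X{\left(L \right)} = 0$ ($X{\left(L \right)} = 0 L^{2} L = 0 L = 0$)
$-113 - 86 X{\left(6 \cdot 1 \cdot 6 \right)} = -113 - 0 = -113 + 0 = -113$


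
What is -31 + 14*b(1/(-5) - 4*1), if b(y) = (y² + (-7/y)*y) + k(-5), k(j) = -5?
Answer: 1199/25 ≈ 47.960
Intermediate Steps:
b(y) = -12 + y² (b(y) = (y² + (-7/y)*y) - 5 = (y² - 7) - 5 = (-7 + y²) - 5 = -12 + y²)
-31 + 14*b(1/(-5) - 4*1) = -31 + 14*(-12 + (1/(-5) - 4*1)²) = -31 + 14*(-12 + (-⅕ - 4)²) = -31 + 14*(-12 + (-21/5)²) = -31 + 14*(-12 + 441/25) = -31 + 14*(141/25) = -31 + 1974/25 = 1199/25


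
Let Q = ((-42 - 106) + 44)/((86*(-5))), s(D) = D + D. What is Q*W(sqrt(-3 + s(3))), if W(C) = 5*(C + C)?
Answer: 104*sqrt(3)/43 ≈ 4.1891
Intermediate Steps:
s(D) = 2*D
W(C) = 10*C (W(C) = 5*(2*C) = 10*C)
Q = 52/215 (Q = (-148 + 44)/(-430) = -104*(-1/430) = 52/215 ≈ 0.24186)
Q*W(sqrt(-3 + s(3))) = 52*(10*sqrt(-3 + 2*3))/215 = 52*(10*sqrt(-3 + 6))/215 = 52*(10*sqrt(3))/215 = 104*sqrt(3)/43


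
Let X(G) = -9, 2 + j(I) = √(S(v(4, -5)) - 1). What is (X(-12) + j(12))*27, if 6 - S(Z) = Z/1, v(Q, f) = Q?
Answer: -270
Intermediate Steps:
S(Z) = 6 - Z (S(Z) = 6 - Z/1 = 6 - Z)
j(I) = -1 (j(I) = -2 + √((6 - 1*4) - 1) = -2 + √((6 - 4) - 1) = -2 + √(2 - 1) = -2 + √1 = -2 + 1 = -1)
(X(-12) + j(12))*27 = (-9 - 1)*27 = -10*27 = -270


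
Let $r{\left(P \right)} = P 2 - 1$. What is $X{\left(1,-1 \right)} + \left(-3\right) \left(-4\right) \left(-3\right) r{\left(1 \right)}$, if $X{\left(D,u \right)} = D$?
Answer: $-35$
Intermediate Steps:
$r{\left(P \right)} = -1 + 2 P$ ($r{\left(P \right)} = 2 P - 1 = -1 + 2 P$)
$X{\left(1,-1 \right)} + \left(-3\right) \left(-4\right) \left(-3\right) r{\left(1 \right)} = 1 + \left(-3\right) \left(-4\right) \left(-3\right) \left(-1 + 2 \cdot 1\right) = 1 + 12 \left(-3\right) \left(-1 + 2\right) = 1 - 36 = -35$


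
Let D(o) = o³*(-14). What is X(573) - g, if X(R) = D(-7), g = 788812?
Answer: -784010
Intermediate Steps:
D(o) = -14*o³
X(R) = 4802 (X(R) = -14*(-7)³ = -14*(-343) = 4802)
X(573) - g = 4802 - 1*788812 = 4802 - 788812 = -784010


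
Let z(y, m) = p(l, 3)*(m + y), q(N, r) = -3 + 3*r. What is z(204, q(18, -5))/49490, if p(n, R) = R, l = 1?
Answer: 279/24745 ≈ 0.011275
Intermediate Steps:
z(y, m) = 3*m + 3*y (z(y, m) = 3*(m + y) = 3*m + 3*y)
z(204, q(18, -5))/49490 = (3*(-3 + 3*(-5)) + 3*204)/49490 = (3*(-3 - 15) + 612)*(1/49490) = (3*(-18) + 612)*(1/49490) = (-54 + 612)*(1/49490) = 558*(1/49490) = 279/24745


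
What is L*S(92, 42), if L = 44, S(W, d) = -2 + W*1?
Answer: 3960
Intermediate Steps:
S(W, d) = -2 + W
L*S(92, 42) = 44*(-2 + 92) = 44*90 = 3960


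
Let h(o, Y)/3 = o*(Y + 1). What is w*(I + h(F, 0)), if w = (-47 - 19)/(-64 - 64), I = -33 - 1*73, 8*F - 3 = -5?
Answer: -14091/256 ≈ -55.043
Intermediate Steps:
F = -1/4 (F = 3/8 + (1/8)*(-5) = 3/8 - 5/8 = -1/4 ≈ -0.25000)
h(o, Y) = 3*o*(1 + Y) (h(o, Y) = 3*(o*(Y + 1)) = 3*(o*(1 + Y)) = 3*o*(1 + Y))
I = -106 (I = -33 - 73 = -106)
w = 33/64 (w = -66/(-128) = -66*(-1/128) = 33/64 ≈ 0.51563)
w*(I + h(F, 0)) = 33*(-106 + 3*(-1/4)*(1 + 0))/64 = 33*(-106 + 3*(-1/4)*1)/64 = 33*(-106 - 3/4)/64 = (33/64)*(-427/4) = -14091/256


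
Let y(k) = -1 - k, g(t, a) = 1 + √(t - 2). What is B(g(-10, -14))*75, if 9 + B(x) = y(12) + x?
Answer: -1575 + 150*I*√3 ≈ -1575.0 + 259.81*I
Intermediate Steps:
g(t, a) = 1 + √(-2 + t)
B(x) = -22 + x (B(x) = -9 + ((-1 - 1*12) + x) = -9 + ((-1 - 12) + x) = -9 + (-13 + x) = -22 + x)
B(g(-10, -14))*75 = (-22 + (1 + √(-2 - 10)))*75 = (-22 + (1 + √(-12)))*75 = (-22 + (1 + 2*I*√3))*75 = (-21 + 2*I*√3)*75 = -1575 + 150*I*√3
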